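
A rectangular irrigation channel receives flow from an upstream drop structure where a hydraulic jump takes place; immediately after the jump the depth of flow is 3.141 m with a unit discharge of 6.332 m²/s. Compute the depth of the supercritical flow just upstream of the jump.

V₂ = q/y₂ = 6.332/3.141 = 2.016 m/s; Fr₂ = V₂/√(g·y₂) = 0.3632.
The Bélanger relation is symmetric: y₁/y₂ = ½[√(1 + 8Fr₂²) − 1] = ½[√2.0551 − 1] = 0.2168.
y₁ = 0.2168 × 3.141 = 0.6809 m.

y₁ = 0.6809 m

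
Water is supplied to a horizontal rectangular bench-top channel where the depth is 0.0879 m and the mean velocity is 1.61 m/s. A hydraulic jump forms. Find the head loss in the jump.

ΔE = 0.0111 m

Fr₁ = V₁/√(g·y₁) = 1.61/√(9.81×0.0879) = 1.73.
Sequent-depth ratio: y₂/y₁ = ½[√(1 + 8Fr₁²) − 1] = ½[√25.05 − 1] = 2.00.
y₂ = 2.00 × 0.0879 = 0.176 m.
Head loss: ΔE = (y₂ − y₁)³/(4y₁y₂) = (0.176 − 0.0879)³/(4×0.0879×0.176) = 0.000684/0.0619 = 0.0111 m.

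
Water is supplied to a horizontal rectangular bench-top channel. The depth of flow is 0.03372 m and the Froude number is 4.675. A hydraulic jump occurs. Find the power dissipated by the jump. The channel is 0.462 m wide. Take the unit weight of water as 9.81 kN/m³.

Fr₁ = 4.675 (given).
By Bélanger, y₂/y₁ = ½[√(1 + 8Fr₁²) − 1] = ½[√175.84 − 1] = 6.130.
y₂ = 6.130 × 0.03372 = 0.2067 m.
Head loss: ΔE = (y₂ − y₁)³/(4y₁y₂) = (0.2067 − 0.03372)³/(4×0.03372×0.2067) = 0.005177/0.02788 = 0.1857 m.
V₁ = Fr₁·√(g·y₁) = 4.675×√(9.81×0.03372) = 2.689 m/s; q = V₁·y₁ = 0.09067 m²/s. Q = q·b = 0.09067 × 0.462 = 0.04189 m³/s. P = γ·Q·ΔE = 9.81 × 0.04189 × 0.1857 = 0.07630 kW.

P = 0.07630 kW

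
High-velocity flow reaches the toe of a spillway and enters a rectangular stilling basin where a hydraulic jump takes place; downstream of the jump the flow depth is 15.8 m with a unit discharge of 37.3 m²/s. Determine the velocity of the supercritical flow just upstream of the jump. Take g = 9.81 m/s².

V₂ = q/y₂ = 37.3/15.8 = 2.36 m/s; Fr₂ = V₂/√(g·y₂) = 0.190.
From the momentum equation (using Fr₂), y₁/y₂ = ½[√(1 + 8Fr₂²) − 1] = ½[√1.288 − 1] = 0.0674.
y₁ = 0.0674 × 15.8 = 1.06 m.
V₁ = q/y₁ = 37.3/1.06 = 35.0 m/s.

V₁ = 35.0 m/s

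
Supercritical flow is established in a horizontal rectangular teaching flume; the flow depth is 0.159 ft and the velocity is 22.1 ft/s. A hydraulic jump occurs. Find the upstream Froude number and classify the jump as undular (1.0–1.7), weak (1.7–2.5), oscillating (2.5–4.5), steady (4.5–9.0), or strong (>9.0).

Fr₁ = 9.77; strong jump

Fr₁ = V₁/√(g·y₁) = 22.1/√(32.2×0.159) = 9.77.
Fr₁ = 9.77 lies in the strong range.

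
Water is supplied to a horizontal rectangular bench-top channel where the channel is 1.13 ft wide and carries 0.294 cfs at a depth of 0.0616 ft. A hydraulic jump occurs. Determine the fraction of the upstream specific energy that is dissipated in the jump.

ΔE/E₁ = 0.257 (25.7%)

q = Q/b = 0.294/1.13 = 0.260 ft²/s; V₁ = q/y₁ = 4.22 ft/s. Fr₁ = V₁/√(g·y₁) = 3.00.
By Bélanger, y₂/y₁ = ½[√(1 + 8Fr₁²) − 1] = ½[√72.95 − 1] = 3.77.
y₂ = 3.77 × 0.0616 = 0.232 ft.
E₁ = y₁ + V₁²/2g = 0.339 ft. ΔE = (y₂ − y₁)³/(4y₁y₂) = 0.0869 ft. ΔE/E₁ = 0.0869/0.339 = 0.257.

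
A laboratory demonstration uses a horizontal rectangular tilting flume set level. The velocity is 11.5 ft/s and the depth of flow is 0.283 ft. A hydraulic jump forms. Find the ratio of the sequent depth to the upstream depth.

Fr₁ = V₁/√(g·y₁) = 11.5/√(32.2×0.283) = 3.81.
Bélanger equation: y₂/y₁ = ½[√(1 + 8Fr₁²) − 1] = ½[√117.1 − 1] = 4.91.

y₂/y₁ = 4.91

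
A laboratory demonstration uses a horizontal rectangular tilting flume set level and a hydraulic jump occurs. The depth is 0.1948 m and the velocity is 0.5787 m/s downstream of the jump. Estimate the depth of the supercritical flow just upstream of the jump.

y₁ = 0.05355 m

Fr₂ = V₂/√(g·y₂) = 0.5787/√(9.81×0.1948) = 0.4186.
From the momentum equation (using Fr₂), y₁/y₂ = ½[√(1 + 8Fr₂²) − 1] = ½[√2.4020 − 1] = 0.2749.
y₁ = 0.2749 × 0.1948 = 0.05355 m.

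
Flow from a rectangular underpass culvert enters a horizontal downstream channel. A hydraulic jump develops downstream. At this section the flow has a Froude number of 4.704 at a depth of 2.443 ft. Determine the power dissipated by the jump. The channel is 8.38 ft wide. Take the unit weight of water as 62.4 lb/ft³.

Fr₁ = 4.704 (given).
Conjugate-depth relation: y₂/y₁ = ½[√(1 + 8Fr₁²) − 1] = ½[√178.02 − 1] = 6.171.
y₂ = 6.171 × 2.443 = 15.08 ft.
V₁ = Fr₁·√(g·y₁) = 4.704×√(32.2×2.443) = 41.72 ft/s; q = V₁·y₁ = 101.9 ft²/s. V₂ = q/y₂ = 101.9/15.08 = 6.761 ft/s. E₁ = y₁ + V₁²/2g = 29.47 ft; E₂ = y₂ + V₂²/2g = 15.79 ft. ΔE = E₁ − E₂ = 13.69 ft.
Q = q·b = 101.9 × 8.38 = 854.1 cfs. P = γ·Q·ΔE/550 = 62.4 × 854.1 × 13.69 / 550 = 1326 hp.

P = 1326 hp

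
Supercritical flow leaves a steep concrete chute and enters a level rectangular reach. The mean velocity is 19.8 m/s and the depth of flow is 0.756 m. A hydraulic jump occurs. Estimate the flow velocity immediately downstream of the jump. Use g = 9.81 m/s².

Fr₁ = V₁/√(g·y₁) = 19.8/√(9.81×0.756) = 7.27.
By Bélanger, y₂/y₁ = ½[√(1 + 8Fr₁²) − 1] = ½[√423.9 − 1] = 9.79.
y₂ = 9.79 × 0.756 = 7.40 m.
q = V₁·y₁ = 19.8 × 0.756 = 15.0 m²/s.
V₂ = q/y₂ = 15.0/7.40 = 2.02 m/s.

V₂ = 2.02 m/s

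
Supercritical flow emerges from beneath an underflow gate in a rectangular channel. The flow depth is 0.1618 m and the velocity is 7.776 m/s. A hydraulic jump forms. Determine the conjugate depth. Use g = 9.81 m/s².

y₂ = 1.334 m

Fr₁ = V₁/√(g·y₁) = 7.776/√(9.81×0.1618) = 6.172.
From the momentum equation for a rectangular channel, y₂/y₁ = ½[√(1 + 8Fr₁²) − 1] = ½[√305.76 − 1] = 8.243.
y₂ = 8.243 × 0.1618 = 1.334 m.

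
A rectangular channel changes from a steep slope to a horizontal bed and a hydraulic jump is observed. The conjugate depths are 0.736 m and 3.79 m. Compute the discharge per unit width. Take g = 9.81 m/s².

For a rectangular channel the momentum equation gives q² = ½·g·y₁·y₂·(y₁ + y₂) = ½×9.81×0.736×3.79×4.53 = 61.9.
q = √61.9 = 7.87 m²/s.

q = 7.87 m²/s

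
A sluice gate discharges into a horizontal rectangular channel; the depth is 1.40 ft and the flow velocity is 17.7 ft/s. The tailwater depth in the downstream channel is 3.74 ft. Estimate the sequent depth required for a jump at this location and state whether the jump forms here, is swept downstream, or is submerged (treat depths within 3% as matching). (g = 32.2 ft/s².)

y₂ = 4.57 ft; the jump is swept downstream

Fr₁ = V₁/√(g·y₁) = 17.7/√(32.2×1.40) = 2.64.
Sequent-depth ratio: y₂/y₁ = ½[√(1 + 8Fr₁²) − 1] = ½[√56.60 − 1] = 3.26.
y₂ = 3.26 × 1.40 = 4.57 ft.
Tailwater y_tw = 3.74 ft: y_tw < y₂, so the jump is swept downstream.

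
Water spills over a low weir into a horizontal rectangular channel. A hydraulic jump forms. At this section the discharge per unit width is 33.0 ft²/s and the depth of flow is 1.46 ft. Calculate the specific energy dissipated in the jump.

ΔE = 2.83 ft

V₁ = q/y₁ = 33.0/1.46 = 22.6 ft/s. Fr₁ = V₁/√(g·y₁) = 22.6/√(32.2×1.46) = 3.30.
Conjugate-depth relation: y₂/y₁ = ½[√(1 + 8Fr₁²) − 1] = ½[√87.94 − 1] = 4.19.
y₂ = 4.19 × 1.46 = 6.12 ft.
V₂ = q/y₂ = 33.0/6.12 = 5.40 ft/s. E₁ = y₁ + V₁²/2g = 9.39 ft; E₂ = y₂ + V₂²/2g = 6.57 ft. ΔE = E₁ − E₂ = 2.83 ft.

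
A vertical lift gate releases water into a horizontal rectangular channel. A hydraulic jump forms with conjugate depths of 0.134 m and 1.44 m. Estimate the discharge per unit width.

q = 1.22 m²/s

For a rectangular channel the momentum equation gives q² = ½·g·y₁·y₂·(y₁ + y₂) = ½×9.81×0.134×1.44×1.57 = 1.49.
q = √1.49 = 1.22 m²/s.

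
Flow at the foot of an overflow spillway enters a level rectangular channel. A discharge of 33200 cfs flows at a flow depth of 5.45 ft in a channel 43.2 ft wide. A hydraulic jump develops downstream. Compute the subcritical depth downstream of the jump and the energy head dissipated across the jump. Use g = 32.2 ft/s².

y₂ = 79.4 ft; ΔE = 233 ft

q = Q/b = 33200/43.2 = 769 ft²/s; V₁ = q/y₁ = 141 ft/s. Fr₁ = V₁/√(g·y₁) = 10.6.
Conjugate-depth relation: y₂/y₁ = ½[√(1 + 8Fr₁²) − 1] = ½[√907.5 − 1] = 14.6.
y₂ = 14.6 × 5.45 = 79.4 ft.
Head loss: ΔE = (y₂ − y₁)³/(4y₁y₂) = (79.4 − 5.45)³/(4×5.45×79.4) = 403805/1730 = 233 ft.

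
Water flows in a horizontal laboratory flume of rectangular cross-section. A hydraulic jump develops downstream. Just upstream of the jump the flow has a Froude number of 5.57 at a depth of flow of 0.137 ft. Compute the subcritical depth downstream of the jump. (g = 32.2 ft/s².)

y₂ = 1.01 ft

Fr₁ = 5.57 (given).
By Bélanger, y₂/y₁ = ½[√(1 + 8Fr₁²) − 1] = ½[√249.2 − 1] = 7.39.
y₂ = 7.39 × 0.137 = 1.01 ft.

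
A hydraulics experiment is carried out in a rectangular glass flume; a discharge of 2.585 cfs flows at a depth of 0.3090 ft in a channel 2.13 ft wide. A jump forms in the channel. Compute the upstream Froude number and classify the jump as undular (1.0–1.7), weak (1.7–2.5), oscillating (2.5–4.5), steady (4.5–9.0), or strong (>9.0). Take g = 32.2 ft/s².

Fr₁ = 1.245; undular jump

q = Q/b = 2.585/2.13 = 1.214 ft²/s; V₁ = q/y₁ = 3.928 ft/s. Fr₁ = V₁/√(g·y₁) = 1.245.
Fr₁ = 1.245 lies in the undular range.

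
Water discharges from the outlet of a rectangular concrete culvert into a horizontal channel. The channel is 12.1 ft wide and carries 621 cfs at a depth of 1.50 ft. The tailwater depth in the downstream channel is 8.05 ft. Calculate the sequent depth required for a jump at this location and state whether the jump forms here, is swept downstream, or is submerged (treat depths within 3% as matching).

y₂ = 9.72 ft; the jump is swept downstream

q = Q/b = 621/12.1 = 51.3 ft²/s; V₁ = q/y₁ = 34.2 ft/s. Fr₁ = V₁/√(g·y₁) = 4.92.
Sequent-depth ratio: y₂/y₁ = ½[√(1 + 8Fr₁²) − 1] = ½[√194.9 − 1] = 6.48.
y₂ = 6.48 × 1.50 = 9.72 ft.
Tailwater y_tw = 8.05 ft: y_tw < y₂, so the jump is swept downstream.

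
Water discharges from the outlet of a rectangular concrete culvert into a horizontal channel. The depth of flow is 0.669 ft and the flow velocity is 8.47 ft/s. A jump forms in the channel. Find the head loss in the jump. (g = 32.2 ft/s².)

ΔE = 0.113 ft

Fr₁ = V₁/√(g·y₁) = 8.47/√(32.2×0.669) = 1.82.
From the momentum equation for a rectangular channel, y₂/y₁ = ½[√(1 + 8Fr₁²) − 1] = ½[√27.64 − 1] = 2.13.
y₂ = 2.13 × 0.669 = 1.42 ft.
Head loss: ΔE = (y₂ − y₁)³/(4y₁y₂) = (1.42 − 0.669)³/(4×0.669×1.42) = 0.431/3.81 = 0.113 ft.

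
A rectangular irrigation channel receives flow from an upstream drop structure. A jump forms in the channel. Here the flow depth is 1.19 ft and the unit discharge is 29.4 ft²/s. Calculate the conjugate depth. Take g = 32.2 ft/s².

V₁ = q/y₁ = 29.4/1.19 = 24.7 ft/s. Fr₁ = V₁/√(g·y₁) = 24.7/√(32.2×1.19) = 3.99.
Bélanger equation: y₂/y₁ = ½[√(1 + 8Fr₁²) − 1] = ½[√128.4 − 1] = 5.17.
y₂ = 5.17 × 1.19 = 6.15 ft.

y₂ = 6.15 ft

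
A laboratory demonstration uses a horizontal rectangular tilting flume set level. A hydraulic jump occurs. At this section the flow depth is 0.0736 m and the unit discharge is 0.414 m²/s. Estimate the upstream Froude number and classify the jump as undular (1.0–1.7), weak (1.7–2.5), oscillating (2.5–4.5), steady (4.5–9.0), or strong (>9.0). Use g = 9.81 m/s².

Fr₁ = 6.62; steady jump

V₁ = q/y₁ = 0.414/0.0736 = 5.62 m/s. Fr₁ = V₁/√(g·y₁) = 5.62/√(9.81×0.0736) = 6.62.
Fr₁ = 6.62 lies in the steady range.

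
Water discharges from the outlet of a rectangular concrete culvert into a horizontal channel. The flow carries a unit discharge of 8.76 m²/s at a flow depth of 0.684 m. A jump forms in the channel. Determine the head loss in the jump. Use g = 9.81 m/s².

V₁ = q/y₁ = 8.76/0.684 = 12.8 m/s. Fr₁ = V₁/√(g·y₁) = 12.8/√(9.81×0.684) = 4.94.
Bélanger equation: y₂/y₁ = ½[√(1 + 8Fr₁²) − 1] = ½[√196.6 − 1] = 6.51.
y₂ = 6.51 × 0.684 = 4.45 m.
V₂ = q/y₂ = 8.76/4.45 = 1.97 m/s. E₁ = y₁ + V₁²/2g = 9.04 m; E₂ = y₂ + V₂²/2g = 4.65 m. ΔE = E₁ − E₂ = 4.39 m.

ΔE = 4.39 m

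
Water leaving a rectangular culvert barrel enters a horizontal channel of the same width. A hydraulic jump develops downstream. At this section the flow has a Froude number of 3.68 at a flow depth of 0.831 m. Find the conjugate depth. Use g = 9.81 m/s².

Fr₁ = 3.68 (given).
Bélanger equation: y₂/y₁ = ½[√(1 + 8Fr₁²) − 1] = ½[√109.3 − 1] = 4.73.
y₂ = 4.73 × 0.831 = 3.93 m.

y₂ = 3.93 m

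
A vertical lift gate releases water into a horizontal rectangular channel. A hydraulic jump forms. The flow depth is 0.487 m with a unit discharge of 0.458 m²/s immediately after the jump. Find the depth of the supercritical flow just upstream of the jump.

V₂ = q/y₂ = 0.458/0.487 = 0.940 m/s; Fr₂ = V₂/√(g·y₂) = 0.430.
The Bélanger relation is symmetric: y₁/y₂ = ½[√(1 + 8Fr₂²) − 1] = ½[√2.481 − 1] = 0.288.
y₁ = 0.288 × 0.487 = 0.140 m.

y₁ = 0.140 m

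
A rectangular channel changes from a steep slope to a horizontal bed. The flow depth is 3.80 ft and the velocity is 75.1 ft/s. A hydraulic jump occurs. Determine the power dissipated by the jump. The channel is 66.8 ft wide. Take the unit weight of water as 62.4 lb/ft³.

Fr₁ = V₁/√(g·y₁) = 75.1/√(32.2×3.80) = 6.79.
Conjugate-depth relation: y₂/y₁ = ½[√(1 + 8Fr₁²) − 1] = ½[√369.7 − 1] = 9.11.
y₂ = 9.11 × 3.80 = 34.6 ft.
Head loss: ΔE = (y₂ − y₁)³/(4y₁y₂) = (34.6 − 3.80)³/(4×3.80×34.6) = 29317/526 = 55.7 ft.
q = V₁·y₁ = 75.1 × 3.80 = 285 ft²/s. Q = q·b = 285 × 66.8 = 19063 cfs. P = γ·Q·ΔE/550 = 62.4 × 19063 × 55.7 / 550 = 120445 hp.

P = 120445 hp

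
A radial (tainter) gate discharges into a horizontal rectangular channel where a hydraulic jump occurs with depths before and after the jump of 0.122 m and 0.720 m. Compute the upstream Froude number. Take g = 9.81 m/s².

Fr₁ = 4.51

For a rectangular channel the momentum equation gives q² = ½·g·y₁·y₂·(y₁ + y₂) = ½×9.81×0.122×0.720×0.842 = 0.363.
q = √0.363 = 0.602 m²/s.
V₁ = q/y₁ = 4.94 m/s; Fr₁ = V₁/√(g·y₁) = 4.51.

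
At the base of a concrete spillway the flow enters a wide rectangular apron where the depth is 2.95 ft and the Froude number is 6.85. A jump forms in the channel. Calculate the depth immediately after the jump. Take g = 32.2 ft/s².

y₂ = 27.1 ft

Fr₁ = 6.85 (given).
By Bélanger, y₂/y₁ = ½[√(1 + 8Fr₁²) − 1] = ½[√376.4 − 1] = 9.20.
y₂ = 9.20 × 2.95 = 27.1 ft.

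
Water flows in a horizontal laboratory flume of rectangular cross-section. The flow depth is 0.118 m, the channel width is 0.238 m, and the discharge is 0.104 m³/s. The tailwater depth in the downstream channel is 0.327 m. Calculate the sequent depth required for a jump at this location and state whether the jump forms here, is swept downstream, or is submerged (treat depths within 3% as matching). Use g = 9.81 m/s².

y₂ = 0.518 m; the jump is swept downstream

q = Q/b = 0.104/0.238 = 0.437 m²/s; V₁ = q/y₁ = 3.70 m/s. Fr₁ = V₁/√(g·y₁) = 3.44.
Bélanger equation: y₂/y₁ = ½[√(1 + 8Fr₁²) − 1] = ½[√95.77 − 1] = 4.39.
y₂ = 4.39 × 0.118 = 0.518 m.
Tailwater y_tw = 0.327 m: y_tw < y₂, so the jump is swept downstream.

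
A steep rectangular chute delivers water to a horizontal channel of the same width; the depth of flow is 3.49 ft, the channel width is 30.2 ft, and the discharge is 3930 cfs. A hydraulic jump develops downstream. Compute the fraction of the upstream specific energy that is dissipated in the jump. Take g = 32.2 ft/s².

ΔE/E₁ = 0.331 (33.1%)

q = Q/b = 3930/30.2 = 130 ft²/s; V₁ = q/y₁ = 37.3 ft/s. Fr₁ = V₁/√(g·y₁) = 3.52.
Sequent-depth ratio: y₂/y₁ = ½[√(1 + 8Fr₁²) − 1] = ½[√99.98 − 1] = 4.50.
y₂ = 4.50 × 3.49 = 15.7 ft.
E₁ = y₁ + V₁²/2g = 25.1 ft. ΔE = (y₂ − y₁)³/(4y₁y₂) = 8.31 ft. ΔE/E₁ = 8.31/25.1 = 0.331.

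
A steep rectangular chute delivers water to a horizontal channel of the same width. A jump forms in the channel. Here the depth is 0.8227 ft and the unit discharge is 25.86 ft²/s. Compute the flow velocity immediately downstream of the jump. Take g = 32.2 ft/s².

V₁ = q/y₁ = 25.86/0.8227 = 31.43 ft/s. Fr₁ = V₁/√(g·y₁) = 31.43/√(32.2×0.8227) = 6.107.
By Bélanger, y₂/y₁ = ½[√(1 + 8Fr₁²) − 1] = ½[√299.38 − 1] = 8.151.
y₂ = 8.151 × 0.8227 = 6.706 ft.
V₂ = q/y₂ = 25.86/6.706 = 3.856 ft/s.

V₂ = 3.856 ft/s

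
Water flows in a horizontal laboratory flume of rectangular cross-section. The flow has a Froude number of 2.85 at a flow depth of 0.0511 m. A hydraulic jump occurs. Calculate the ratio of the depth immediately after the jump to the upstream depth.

y₂/y₁ = 3.56

Fr₁ = 2.85 (given).
Conjugate-depth relation: y₂/y₁ = ½[√(1 + 8Fr₁²) − 1] = ½[√65.98 − 1] = 3.56.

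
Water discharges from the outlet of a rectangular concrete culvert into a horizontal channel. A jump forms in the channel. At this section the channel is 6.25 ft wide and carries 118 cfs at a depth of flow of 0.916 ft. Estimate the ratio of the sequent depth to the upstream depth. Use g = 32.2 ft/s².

y₂/y₁ = 4.89

q = Q/b = 118/6.25 = 18.9 ft²/s; V₁ = q/y₁ = 20.6 ft/s. Fr₁ = V₁/√(g·y₁) = 3.80.
Sequent-depth ratio: y₂/y₁ = ½[√(1 + 8Fr₁²) − 1] = ½[√116.2 − 1] = 4.89.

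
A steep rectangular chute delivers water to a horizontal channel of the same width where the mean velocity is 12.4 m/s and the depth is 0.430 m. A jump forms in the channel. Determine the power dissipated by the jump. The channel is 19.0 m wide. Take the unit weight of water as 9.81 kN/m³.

P = 4654 kW

Fr₁ = V₁/√(g·y₁) = 12.4/√(9.81×0.430) = 6.04.
Sequent-depth ratio: y₂/y₁ = ½[√(1 + 8Fr₁²) − 1] = ½[√292.6 − 1] = 8.05.
y₂ = 8.05 × 0.430 = 3.46 m.
Head loss: ΔE = (y₂ − y₁)³/(4y₁y₂) = (3.46 − 0.430)³/(4×0.430×3.46) = 27.9/5.96 = 4.68 m.
q = V₁·y₁ = 12.4 × 0.430 = 5.33 m²/s. Q = q·b = 5.33 × 19.0 = 101 m³/s. P = γ·Q·ΔE = 9.81 × 101 × 4.68 = 4654 kW.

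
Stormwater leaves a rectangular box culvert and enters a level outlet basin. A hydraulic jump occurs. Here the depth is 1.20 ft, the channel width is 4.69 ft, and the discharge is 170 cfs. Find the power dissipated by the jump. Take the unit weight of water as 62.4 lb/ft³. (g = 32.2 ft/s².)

q = Q/b = 170/4.69 = 36.2 ft²/s; V₁ = q/y₁ = 30.2 ft/s. Fr₁ = V₁/√(g·y₁) = 4.86.
Sequent-depth ratio: y₂/y₁ = ½[√(1 + 8Fr₁²) − 1] = ½[√189.9 − 1] = 6.39.
y₂ = 6.39 × 1.20 = 7.67 ft.
V₂ = q/y₂ = 36.2/7.67 = 4.73 ft/s. E₁ = y₁ + V₁²/2g = 15.4 ft; E₂ = y₂ + V₂²/2g = 8.02 ft. ΔE = E₁ − E₂ = 7.35 ft.
P = γ·Q·ΔE/550 = 62.4 × 170 × 7.35 / 550 = 142 hp.

P = 142 hp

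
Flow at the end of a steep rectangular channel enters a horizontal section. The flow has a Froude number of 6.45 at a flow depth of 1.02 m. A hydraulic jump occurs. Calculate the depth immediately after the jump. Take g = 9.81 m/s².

y₂ = 8.81 m

Fr₁ = 6.45 (given).
By Bélanger, y₂/y₁ = ½[√(1 + 8Fr₁²) − 1] = ½[√333.8 − 1] = 8.64.
y₂ = 8.64 × 1.02 = 8.81 m.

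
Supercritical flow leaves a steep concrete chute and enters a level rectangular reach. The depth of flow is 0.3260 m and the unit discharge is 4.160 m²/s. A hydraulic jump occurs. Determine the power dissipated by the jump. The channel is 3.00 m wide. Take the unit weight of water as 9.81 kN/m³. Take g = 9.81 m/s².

P = 661.7 kW

V₁ = q/y₁ = 4.160/0.3260 = 12.76 m/s. Fr₁ = V₁/√(g·y₁) = 12.76/√(9.81×0.3260) = 7.136.
Sequent-depth ratio: y₂/y₁ = ½[√(1 + 8Fr₁²) − 1] = ½[√408.34 − 1] = 9.604.
y₂ = 9.604 × 0.3260 = 3.131 m.
V₂ = q/y₂ = 4.160/3.131 = 1.329 m/s. E₁ = y₁ + V₁²/2g = 8.626 m; E₂ = y₂ + V₂²/2g = 3.221 m. ΔE = E₁ − E₂ = 5.405 m.
Q = q·b = 4.160 × 3.00 = 12.48 m³/s. P = γ·Q·ΔE = 9.81 × 12.48 × 5.405 = 661.7 kW.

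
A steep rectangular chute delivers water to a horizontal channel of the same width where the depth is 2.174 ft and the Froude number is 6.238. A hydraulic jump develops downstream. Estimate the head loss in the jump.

Fr₁ = 6.238 (given).
Bélanger equation: y₂/y₁ = ½[√(1 + 8Fr₁²) − 1] = ½[√312.30 − 1] = 8.336.
y₂ = 8.336 × 2.174 = 18.12 ft.
Head loss: ΔE = (y₂ − y₁)³/(4y₁y₂) = (18.12 − 2.174)³/(4×2.174×18.12) = 4057/157.6 = 25.74 ft.

ΔE = 25.74 ft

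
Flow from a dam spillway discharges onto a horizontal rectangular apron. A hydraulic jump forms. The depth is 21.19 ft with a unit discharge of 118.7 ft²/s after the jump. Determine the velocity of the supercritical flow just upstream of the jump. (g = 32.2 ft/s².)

V₁ = 66.07 ft/s

V₂ = q/y₂ = 118.7/21.19 = 5.602 ft/s; Fr₂ = V₂/√(g·y₂) = 0.2145.
From the momentum equation (using Fr₂), y₁/y₂ = ½[√(1 + 8Fr₂²) − 1] = ½[√1.3679 − 1] = 0.08479.
y₁ = 0.08479 × 21.19 = 1.797 ft.
V₁ = q/y₁ = 118.7/1.797 = 66.07 ft/s.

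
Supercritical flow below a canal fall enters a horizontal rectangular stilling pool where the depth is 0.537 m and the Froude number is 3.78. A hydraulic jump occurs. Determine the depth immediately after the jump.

Fr₁ = 3.78 (given).
Sequent-depth ratio: y₂/y₁ = ½[√(1 + 8Fr₁²) − 1] = ½[√115.3 − 1] = 4.87.
y₂ = 4.87 × 0.537 = 2.61 m.

y₂ = 2.61 m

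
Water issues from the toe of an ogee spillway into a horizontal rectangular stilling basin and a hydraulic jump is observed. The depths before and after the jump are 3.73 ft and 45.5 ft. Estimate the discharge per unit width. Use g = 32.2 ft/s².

q = 367 ft²/s

For a rectangular channel the momentum equation gives q² = ½·g·y₁·y₂·(y₁ + y₂) = ½×32.2×3.73×45.5×49.2 = 134517.
q = √134517 = 367 ft²/s.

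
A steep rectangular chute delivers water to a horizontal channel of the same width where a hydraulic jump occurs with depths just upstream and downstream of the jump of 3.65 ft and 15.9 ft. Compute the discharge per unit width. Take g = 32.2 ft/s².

For a rectangular channel the momentum equation gives q² = ½·g·y₁·y₂·(y₁ + y₂) = ½×32.2×3.65×15.9×19.6 = 18267.
q = √18267 = 135 ft²/s.

q = 135 ft²/s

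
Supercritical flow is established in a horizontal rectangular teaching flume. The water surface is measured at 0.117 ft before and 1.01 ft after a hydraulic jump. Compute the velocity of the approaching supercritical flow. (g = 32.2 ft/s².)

For a rectangular channel the momentum equation gives q² = ½·g·y₁·y₂·(y₁ + y₂) = ½×32.2×0.117×1.01×1.13 = 2.14.
q = √2.14 = 1.46 ft²/s.
V₁ = q/y₁ = 1.46/0.117 = 12.5 ft/s.

V₁ = 12.5 ft/s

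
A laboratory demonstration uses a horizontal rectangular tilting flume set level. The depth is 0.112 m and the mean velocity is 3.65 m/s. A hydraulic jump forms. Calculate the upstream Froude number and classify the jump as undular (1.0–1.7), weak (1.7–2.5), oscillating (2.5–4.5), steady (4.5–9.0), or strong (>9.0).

Fr₁ = 3.48; oscillating jump

Fr₁ = V₁/√(g·y₁) = 3.65/√(9.81×0.112) = 3.48.
Fr₁ = 3.48 lies in the oscillating range.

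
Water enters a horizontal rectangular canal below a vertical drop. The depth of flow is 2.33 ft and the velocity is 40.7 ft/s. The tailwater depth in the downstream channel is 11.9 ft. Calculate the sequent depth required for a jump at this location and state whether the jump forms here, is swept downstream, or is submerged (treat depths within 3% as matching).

Fr₁ = V₁/√(g·y₁) = 40.7/√(32.2×2.33) = 4.70.
From the momentum equation for a rectangular channel, y₂/y₁ = ½[√(1 + 8Fr₁²) − 1] = ½[√177.6 − 1] = 6.16.
y₂ = 6.16 × 2.33 = 14.4 ft.
Tailwater y_tw = 11.9 ft: y_tw < y₂, so the jump is swept downstream.

y₂ = 14.4 ft; the jump is swept downstream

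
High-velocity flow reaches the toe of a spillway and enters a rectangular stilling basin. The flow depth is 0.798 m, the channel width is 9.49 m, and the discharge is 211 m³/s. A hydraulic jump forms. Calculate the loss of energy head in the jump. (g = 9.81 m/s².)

q = Q/b = 211/9.49 = 22.2 m²/s; V₁ = q/y₁ = 27.9 m/s. Fr₁ = V₁/√(g·y₁) = 9.96.
Bélanger equation: y₂/y₁ = ½[√(1 + 8Fr₁²) − 1] = ½[√794.3 − 1] = 13.6.
y₂ = 13.6 × 0.798 = 10.8 m.
Head loss: ΔE = (y₂ − y₁)³/(4y₁y₂) = (10.8 − 0.798)³/(4×0.798×10.8) = 1015/34.6 = 29.3 m.

ΔE = 29.3 m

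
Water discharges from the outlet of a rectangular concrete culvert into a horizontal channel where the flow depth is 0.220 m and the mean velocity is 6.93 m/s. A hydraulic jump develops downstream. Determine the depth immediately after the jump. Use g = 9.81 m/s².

y₂ = 1.36 m

Fr₁ = V₁/√(g·y₁) = 6.93/√(9.81×0.220) = 4.72.
Conjugate-depth relation: y₂/y₁ = ½[√(1 + 8Fr₁²) − 1] = ½[√179.0 − 1] = 6.19.
y₂ = 6.19 × 0.220 = 1.36 m.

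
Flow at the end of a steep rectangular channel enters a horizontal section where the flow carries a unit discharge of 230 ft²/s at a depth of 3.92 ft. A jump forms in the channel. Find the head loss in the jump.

ΔE = 29.2 ft

V₁ = q/y₁ = 230/3.92 = 58.7 ft/s. Fr₁ = V₁/√(g·y₁) = 58.7/√(32.2×3.92) = 5.22.
Conjugate-depth relation: y₂/y₁ = ½[√(1 + 8Fr₁²) − 1] = ½[√219.2 − 1] = 6.90.
y₂ = 6.90 × 3.92 = 27.1 ft.
Head loss: ΔE = (y₂ − y₁)³/(4y₁y₂) = (27.1 − 3.92)³/(4×3.92×27.1) = 12387/424 = 29.2 ft.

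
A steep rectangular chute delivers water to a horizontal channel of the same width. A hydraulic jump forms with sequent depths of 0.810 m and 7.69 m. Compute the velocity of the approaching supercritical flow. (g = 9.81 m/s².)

For a rectangular channel the momentum equation gives q² = ½·g·y₁·y₂·(y₁ + y₂) = ½×9.81×0.810×7.69×8.50 = 260.
q = √260 = 16.1 m²/s.
V₁ = q/y₁ = 16.1/0.810 = 19.9 m/s.

V₁ = 19.9 m/s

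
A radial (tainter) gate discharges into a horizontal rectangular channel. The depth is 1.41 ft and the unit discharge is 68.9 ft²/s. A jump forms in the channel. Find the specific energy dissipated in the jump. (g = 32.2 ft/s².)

V₁ = q/y₁ = 68.9/1.41 = 48.9 ft/s. Fr₁ = V₁/√(g·y₁) = 48.9/√(32.2×1.41) = 7.25.
Bélanger equation: y₂/y₁ = ½[√(1 + 8Fr₁²) − 1] = ½[√421.7 − 1] = 9.77.
y₂ = 9.77 × 1.41 = 13.8 ft.
V₂ = q/y₂ = 68.9/13.8 = 5.00 ft/s. E₁ = y₁ + V₁²/2g = 38.5 ft; E₂ = y₂ + V₂²/2g = 14.2 ft. ΔE = E₁ − E₂ = 24.3 ft.

ΔE = 24.3 ft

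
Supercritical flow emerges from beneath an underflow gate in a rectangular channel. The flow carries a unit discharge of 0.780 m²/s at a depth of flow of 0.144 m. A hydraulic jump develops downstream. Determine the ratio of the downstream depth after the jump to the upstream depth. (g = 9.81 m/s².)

V₁ = q/y₁ = 0.780/0.144 = 5.42 m/s. Fr₁ = V₁/√(g·y₁) = 5.42/√(9.81×0.144) = 4.56.
By Bélanger, y₂/y₁ = ½[√(1 + 8Fr₁²) − 1] = ½[√167.2 − 1] = 5.96.

y₂/y₁ = 5.96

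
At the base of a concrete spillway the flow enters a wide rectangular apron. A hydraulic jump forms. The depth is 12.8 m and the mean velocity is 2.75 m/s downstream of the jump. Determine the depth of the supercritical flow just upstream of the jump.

Fr₂ = V₂/√(g·y₂) = 2.75/√(9.81×12.8) = 0.245.
The Bélanger relation is symmetric: y₁/y₂ = ½[√(1 + 8Fr₂²) − 1] = ½[√1.482 − 1] = 0.109.
y₁ = 0.109 × 12.8 = 1.39 m.

y₁ = 1.39 m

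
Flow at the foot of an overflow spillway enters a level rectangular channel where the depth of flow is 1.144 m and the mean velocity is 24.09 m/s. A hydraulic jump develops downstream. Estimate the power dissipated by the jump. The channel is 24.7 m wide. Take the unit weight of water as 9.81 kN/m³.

P = 129086 kW

Fr₁ = V₁/√(g·y₁) = 24.09/√(9.81×1.144) = 7.191.
Sequent-depth ratio: y₂/y₁ = ½[√(1 + 8Fr₁²) − 1] = ½[√414.68 − 1] = 9.682.
y₂ = 9.682 × 1.144 = 11.08 m.
Head loss: ΔE = (y₂ − y₁)³/(4y₁y₂) = (11.08 − 1.144)³/(4×1.144×11.08) = 979.8/50.68 = 19.33 m.
q = V₁·y₁ = 24.09 × 1.144 = 27.56 m²/s. Q = q·b = 27.56 × 24.7 = 680.7 m³/s. P = γ·Q·ΔE = 9.81 × 680.7 × 19.33 = 129086 kW.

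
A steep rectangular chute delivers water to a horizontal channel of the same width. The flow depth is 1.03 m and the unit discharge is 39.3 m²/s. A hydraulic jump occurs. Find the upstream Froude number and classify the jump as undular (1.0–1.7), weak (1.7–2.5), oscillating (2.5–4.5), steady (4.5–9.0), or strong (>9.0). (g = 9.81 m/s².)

Fr₁ = 12.0; strong jump

V₁ = q/y₁ = 39.3/1.03 = 38.2 m/s. Fr₁ = V₁/√(g·y₁) = 38.2/√(9.81×1.03) = 12.0.
Fr₁ = 12.0 lies in the strong range.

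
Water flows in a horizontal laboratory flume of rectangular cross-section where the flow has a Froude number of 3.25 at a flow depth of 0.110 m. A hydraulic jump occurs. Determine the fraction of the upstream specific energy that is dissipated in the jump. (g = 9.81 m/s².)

Fr₁ = 3.25 (given).
Sequent-depth ratio: y₂/y₁ = ½[√(1 + 8Fr₁²) − 1] = ½[√85.50 − 1] = 4.12.
y₂ = 4.12 × 0.110 = 0.454 m.
E₁ = y₁(1 + Fr₁²/2) = 0.110×(1 + 3.25²/2) = 0.691 m. ΔE = (y₂ − y₁)³/(4y₁y₂) = 0.203 m. ΔE/E₁ = 0.203/0.691 = 0.294.

ΔE/E₁ = 0.294 (29.4%)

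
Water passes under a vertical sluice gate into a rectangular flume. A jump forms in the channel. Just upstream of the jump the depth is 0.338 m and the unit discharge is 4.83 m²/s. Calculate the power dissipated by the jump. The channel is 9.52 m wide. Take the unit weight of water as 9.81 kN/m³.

V₁ = q/y₁ = 4.83/0.338 = 14.3 m/s. Fr₁ = V₁/√(g·y₁) = 14.3/√(9.81×0.338) = 7.85.
From the momentum equation for a rectangular channel, y₂/y₁ = ½[√(1 + 8Fr₁²) − 1] = ½[√493.7 − 1] = 10.6.
y₂ = 10.6 × 0.338 = 3.59 m.
Head loss: ΔE = (y₂ − y₁)³/(4y₁y₂) = (3.59 − 0.338)³/(4×0.338×3.59) = 34.3/4.85 = 7.07 m.
Q = q·b = 4.83 × 9.52 = 46.0 m³/s. P = γ·Q·ΔE = 9.81 × 46.0 × 7.07 = 3188 kW.

P = 3188 kW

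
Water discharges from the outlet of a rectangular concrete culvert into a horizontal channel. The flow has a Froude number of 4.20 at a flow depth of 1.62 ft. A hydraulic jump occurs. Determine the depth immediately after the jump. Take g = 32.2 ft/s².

y₂ = 8.85 ft

Fr₁ = 4.20 (given).
Bélanger equation: y₂/y₁ = ½[√(1 + 8Fr₁²) − 1] = ½[√142.1 − 1] = 5.46.
y₂ = 5.46 × 1.62 = 8.85 ft.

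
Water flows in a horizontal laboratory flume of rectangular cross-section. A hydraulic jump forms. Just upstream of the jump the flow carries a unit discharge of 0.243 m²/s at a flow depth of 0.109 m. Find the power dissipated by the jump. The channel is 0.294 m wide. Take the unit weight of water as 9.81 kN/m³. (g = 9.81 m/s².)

P = 0.0296 kW

V₁ = q/y₁ = 0.243/0.109 = 2.23 m/s. Fr₁ = V₁/√(g·y₁) = 2.23/√(9.81×0.109) = 2.16.
From the momentum equation for a rectangular channel, y₂/y₁ = ½[√(1 + 8Fr₁²) − 1] = ½[√38.18 − 1] = 2.59.
y₂ = 2.59 × 0.109 = 0.282 m.
V₂ = q/y₂ = 0.243/0.282 = 0.861 m/s. E₁ = y₁ + V₁²/2g = 0.362 m; E₂ = y₂ + V₂²/2g = 0.320 m. ΔE = E₁ − E₂ = 0.0423 m.
Q = q·b = 0.243 × 0.294 = 0.0714 m³/s. P = γ·Q·ΔE = 9.81 × 0.0714 × 0.0423 = 0.0296 kW.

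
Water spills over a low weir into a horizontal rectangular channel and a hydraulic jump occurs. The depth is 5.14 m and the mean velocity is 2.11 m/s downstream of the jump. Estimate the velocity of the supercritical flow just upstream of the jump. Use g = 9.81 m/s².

V₁ = 13.8 m/s

Fr₂ = V₂/√(g·y₂) = 2.11/√(9.81×5.14) = 0.297.
Applying the sequent-depth relation in reverse, y₁/y₂ = ½[√(1 + 8Fr₂²) − 1] = ½[√1.706 − 1] = 0.153.
y₁ = 0.153 × 5.14 = 0.787 m.
V₁ = q/y₁ = 10.8/0.787 = 13.8 m/s.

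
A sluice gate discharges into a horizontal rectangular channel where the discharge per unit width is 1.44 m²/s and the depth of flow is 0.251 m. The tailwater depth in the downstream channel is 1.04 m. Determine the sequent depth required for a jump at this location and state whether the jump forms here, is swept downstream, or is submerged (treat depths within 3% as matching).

V₁ = q/y₁ = 1.44/0.251 = 5.74 m/s. Fr₁ = V₁/√(g·y₁) = 5.74/√(9.81×0.251) = 3.66.
Sequent-depth ratio: y₂/y₁ = ½[√(1 + 8Fr₁²) − 1] = ½[√107.9 − 1] = 4.69.
y₂ = 4.69 × 0.251 = 1.18 m.
Tailwater y_tw = 1.04 m: y_tw < y₂, so the jump is swept downstream.

y₂ = 1.18 m; the jump is swept downstream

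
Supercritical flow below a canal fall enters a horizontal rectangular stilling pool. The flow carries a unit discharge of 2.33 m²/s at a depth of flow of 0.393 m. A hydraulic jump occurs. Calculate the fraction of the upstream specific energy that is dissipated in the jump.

V₁ = q/y₁ = 2.33/0.393 = 5.93 m/s. Fr₁ = V₁/√(g·y₁) = 5.93/√(9.81×0.393) = 3.02.
From the momentum equation for a rectangular channel, y₂/y₁ = ½[√(1 + 8Fr₁²) − 1] = ½[√73.94 − 1] = 3.80.
y₂ = 3.80 × 0.393 = 1.49 m.
E₁ = y₁ + V₁²/2g = 2.18 m. ΔE = (y₂ − y₁)³/(4y₁y₂) = 0.567 m. ΔE/E₁ = 0.567/2.18 = 0.260.

ΔE/E₁ = 0.260 (26.0%)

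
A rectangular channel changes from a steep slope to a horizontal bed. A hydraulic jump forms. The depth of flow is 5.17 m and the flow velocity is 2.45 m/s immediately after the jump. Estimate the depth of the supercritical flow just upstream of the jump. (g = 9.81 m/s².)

Fr₂ = V₂/√(g·y₂) = 2.45/√(9.81×5.17) = 0.344.
From the momentum equation (using Fr₂), y₁/y₂ = ½[√(1 + 8Fr₂²) − 1] = ½[√1.947 − 1] = 0.198.
y₁ = 0.198 × 5.17 = 1.02 m.

y₁ = 1.02 m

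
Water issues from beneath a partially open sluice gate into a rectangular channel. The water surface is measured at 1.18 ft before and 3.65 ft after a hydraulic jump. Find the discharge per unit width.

For a rectangular channel the momentum equation gives q² = ½·g·y₁·y₂·(y₁ + y₂) = ½×32.2×1.18×3.65×4.83 = 335.
q = √335 = 18.3 ft²/s.

q = 18.3 ft²/s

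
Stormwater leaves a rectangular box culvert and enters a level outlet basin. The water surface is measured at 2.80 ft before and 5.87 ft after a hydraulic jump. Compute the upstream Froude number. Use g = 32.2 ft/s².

Fr₁ = 1.80

For a rectangular channel the momentum equation gives q² = ½·g·y₁·y₂·(y₁ + y₂) = ½×32.2×2.80×5.87×8.67 = 2294.
q = √2294 = 47.9 ft²/s.
V₁ = q/y₁ = 17.1 ft/s; Fr₁ = V₁/√(g·y₁) = 1.80.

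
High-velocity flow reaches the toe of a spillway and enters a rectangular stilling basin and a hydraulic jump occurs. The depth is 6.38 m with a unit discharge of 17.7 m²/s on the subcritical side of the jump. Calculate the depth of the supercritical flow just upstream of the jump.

V₂ = q/y₂ = 17.7/6.38 = 2.77 m/s; Fr₂ = V₂/√(g·y₂) = 0.351.
Since the conjugate-depth ratio holds either way, y₁/y₂ = ½[√(1 + 8Fr₂²) − 1] = ½[√1.984 − 1] = 0.204.
y₁ = 0.204 × 6.38 = 1.30 m.

y₁ = 1.30 m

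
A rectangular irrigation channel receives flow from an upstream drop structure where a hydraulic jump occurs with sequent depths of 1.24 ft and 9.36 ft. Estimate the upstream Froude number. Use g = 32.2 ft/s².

Fr₁ = 5.68

For a rectangular channel the momentum equation gives q² = ½·g·y₁·y₂·(y₁ + y₂) = ½×32.2×1.24×9.36×10.6 = 1981.
q = √1981 = 44.5 ft²/s.
V₁ = q/y₁ = 35.9 ft/s; Fr₁ = V₁/√(g·y₁) = 5.68.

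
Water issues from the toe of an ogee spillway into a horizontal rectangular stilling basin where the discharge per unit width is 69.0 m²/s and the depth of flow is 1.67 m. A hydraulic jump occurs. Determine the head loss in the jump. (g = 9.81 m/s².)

ΔE = 64.9 m

V₁ = q/y₁ = 69.0/1.67 = 41.3 m/s. Fr₁ = V₁/√(g·y₁) = 41.3/√(9.81×1.67) = 10.2.
Sequent-depth ratio: y₂/y₁ = ½[√(1 + 8Fr₁²) − 1] = ½[√834.6 − 1] = 13.9.
y₂ = 13.9 × 1.67 = 23.3 m.
Head loss: ΔE = (y₂ − y₁)³/(4y₁y₂) = (23.3 − 1.67)³/(4×1.67×23.3) = 10103/156 = 64.9 m.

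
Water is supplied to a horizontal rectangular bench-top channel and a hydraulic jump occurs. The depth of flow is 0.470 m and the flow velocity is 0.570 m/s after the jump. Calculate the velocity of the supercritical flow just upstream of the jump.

Fr₂ = V₂/√(g·y₂) = 0.570/√(9.81×0.470) = 0.265.
Applying the sequent-depth relation in reverse, y₁/y₂ = ½[√(1 + 8Fr₂²) − 1] = ½[√1.564 − 1] = 0.125.
y₁ = 0.125 × 0.470 = 0.0589 m.
V₁ = q/y₁ = 0.268/0.0589 = 4.55 m/s.

V₁ = 4.55 m/s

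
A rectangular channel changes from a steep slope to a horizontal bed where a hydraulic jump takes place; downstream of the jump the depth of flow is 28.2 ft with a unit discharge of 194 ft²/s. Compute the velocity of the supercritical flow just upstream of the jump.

V₂ = q/y₂ = 194/28.2 = 6.88 ft/s; Fr₂ = V₂/√(g·y₂) = 0.228.
The Bélanger relation is symmetric: y₁/y₂ = ½[√(1 + 8Fr₂²) − 1] = ½[√1.417 − 1] = 0.0952.
y₁ = 0.0952 × 28.2 = 2.68 ft.
V₁ = q/y₁ = 194/2.68 = 72.3 ft/s.

V₁ = 72.3 ft/s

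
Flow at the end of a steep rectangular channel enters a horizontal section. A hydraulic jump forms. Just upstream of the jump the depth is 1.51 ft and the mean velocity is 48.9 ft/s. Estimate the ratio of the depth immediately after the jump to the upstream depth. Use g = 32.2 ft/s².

Fr₁ = V₁/√(g·y₁) = 48.9/√(32.2×1.51) = 7.01.
By Bélanger, y₂/y₁ = ½[√(1 + 8Fr₁²) − 1] = ½[√394.4 − 1] = 9.43.

y₂/y₁ = 9.43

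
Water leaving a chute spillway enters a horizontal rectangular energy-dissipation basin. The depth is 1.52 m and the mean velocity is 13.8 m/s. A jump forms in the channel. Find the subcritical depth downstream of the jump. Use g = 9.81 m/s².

y₂ = 6.96 m

Fr₁ = V₁/√(g·y₁) = 13.8/√(9.81×1.52) = 3.57.
Conjugate-depth relation: y₂/y₁ = ½[√(1 + 8Fr₁²) − 1] = ½[√103.2 − 1] = 4.58.
y₂ = 4.58 × 1.52 = 6.96 m.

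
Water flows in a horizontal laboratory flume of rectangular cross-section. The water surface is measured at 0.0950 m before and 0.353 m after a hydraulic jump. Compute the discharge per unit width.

For a rectangular channel the momentum equation gives q² = ½·g·y₁·y₂·(y₁ + y₂) = ½×9.81×0.0950×0.353×0.448 = 0.0737.
q = √0.0737 = 0.271 m²/s.

q = 0.271 m²/s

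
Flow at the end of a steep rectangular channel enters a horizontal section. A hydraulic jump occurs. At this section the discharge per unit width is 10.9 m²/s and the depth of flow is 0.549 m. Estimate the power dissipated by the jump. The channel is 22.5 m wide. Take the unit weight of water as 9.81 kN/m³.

P = 33966 kW

V₁ = q/y₁ = 10.9/0.549 = 19.9 m/s. Fr₁ = V₁/√(g·y₁) = 19.9/√(9.81×0.549) = 8.56.
From the momentum equation for a rectangular channel, y₂/y₁ = ½[√(1 + 8Fr₁²) − 1] = ½[√586.5 − 1] = 11.6.
y₂ = 11.6 × 0.549 = 6.37 m.
Head loss: ΔE = (y₂ − y₁)³/(4y₁y₂) = (6.37 − 0.549)³/(4×0.549×6.37) = 198/14.0 = 14.1 m.
Q = q·b = 10.9 × 22.5 = 245 m³/s. P = γ·Q·ΔE = 9.81 × 245 × 14.1 = 33966 kW.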